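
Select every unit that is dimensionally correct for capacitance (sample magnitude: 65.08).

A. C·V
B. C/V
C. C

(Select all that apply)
B

capacitance has SI base units: A^2 * s^4 / (kg * m^2)

Checking each option against A^2 * s^4 / (kg * m^2):
  A. C·V: ✗ does not match
  B. C/V: ✓ matches
  C. C: ✗ does not match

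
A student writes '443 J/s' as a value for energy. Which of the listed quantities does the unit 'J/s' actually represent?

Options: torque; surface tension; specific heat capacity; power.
power

energy should have units dimensionally equivalent to kg * m^2 / s^2 (e.g. J).
The given unit 'J/s' reduces to kg * m^2 / s^3. Of the listed options, that is the dimensionality of power.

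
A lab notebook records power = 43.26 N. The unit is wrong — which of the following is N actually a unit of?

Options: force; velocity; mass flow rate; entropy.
force

power should have units dimensionally equivalent to kg * m^2 / s^3 (e.g. W).
The given unit 'N' reduces to kg * m / s^2. Of the listed options, that is the dimensionality of force.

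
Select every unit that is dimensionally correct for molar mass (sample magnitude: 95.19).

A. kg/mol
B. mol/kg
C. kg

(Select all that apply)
A

molar mass has SI base units: kg / mol

Checking each option against kg / mol:
  A. kg/mol: ✓ matches
  B. mol/kg: ✗ does not match
  C. kg: ✗ does not match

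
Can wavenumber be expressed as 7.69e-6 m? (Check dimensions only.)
No

wavenumber has SI base units: 1 / m
m does NOT reduce to 1 / m; a valid unit for wavenumber would be e.g. 1/m.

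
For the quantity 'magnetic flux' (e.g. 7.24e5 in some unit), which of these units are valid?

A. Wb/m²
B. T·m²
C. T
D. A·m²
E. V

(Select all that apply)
B

magnetic flux has SI base units: kg * m^2 / (A * s^2)

Checking each option against kg * m^2 / (A * s^2):
  A. Wb/m²: ✗ does not match
  B. T·m²: ✓ matches
  C. T: ✗ does not match
  D. A·m²: ✗ does not match
  E. V: ✗ does not match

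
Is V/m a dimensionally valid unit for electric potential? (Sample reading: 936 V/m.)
No

electric potential has SI base units: kg * m^2 / (A * s^3)
V/m does NOT reduce to kg * m^2 / (A * s^3); a valid unit for electric potential would be e.g. V.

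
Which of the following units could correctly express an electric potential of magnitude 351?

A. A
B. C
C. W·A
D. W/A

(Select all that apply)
D

electric potential has SI base units: kg * m^2 / (A * s^3)

Checking each option against kg * m^2 / (A * s^3):
  A. A: ✗ does not match
  B. C: ✗ does not match
  C. W·A: ✗ does not match
  D. W/A: ✓ matches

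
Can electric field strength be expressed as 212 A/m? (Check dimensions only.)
No

electric field strength has SI base units: kg * m / (A * s^3)
A/m does NOT reduce to kg * m / (A * s^3); a valid unit for electric field strength would be e.g. V/m.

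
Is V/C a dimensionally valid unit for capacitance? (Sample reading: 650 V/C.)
No

capacitance has SI base units: A^2 * s^4 / (kg * m^2)
V/C does NOT reduce to A^2 * s^4 / (kg * m^2); a valid unit for capacitance would be e.g. F.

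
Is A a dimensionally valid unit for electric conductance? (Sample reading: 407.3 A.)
No

electric conductance has SI base units: A^2 * s^3 / (kg * m^2)
A does NOT reduce to A^2 * s^3 / (kg * m^2); a valid unit for electric conductance would be e.g. S.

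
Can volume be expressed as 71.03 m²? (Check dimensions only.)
No

volume has SI base units: m^3
m² does NOT reduce to m^3; a valid unit for volume would be e.g. m³.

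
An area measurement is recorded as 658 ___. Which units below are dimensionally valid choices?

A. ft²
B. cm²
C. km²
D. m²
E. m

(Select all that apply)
A, B, C, D

area has SI base units: m^2

Checking each option against m^2:
  A. ft²: ✓ matches
  B. cm²: ✓ matches
  C. km²: ✓ matches
  D. m²: ✓ matches
  E. m: ✗ does not match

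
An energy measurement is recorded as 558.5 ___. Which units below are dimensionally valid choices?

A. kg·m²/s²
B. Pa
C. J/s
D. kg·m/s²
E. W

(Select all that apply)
A

energy has SI base units: kg * m^2 / s^2

Checking each option against kg * m^2 / s^2:
  A. kg·m²/s²: ✓ matches
  B. Pa: ✗ does not match
  C. J/s: ✗ does not match
  D. kg·m/s²: ✗ does not match
  E. W: ✗ does not match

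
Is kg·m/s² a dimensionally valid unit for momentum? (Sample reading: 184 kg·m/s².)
No

momentum has SI base units: kg * m / s
kg·m/s² does NOT reduce to kg * m / s; a valid unit for momentum would be e.g. kg·m/s.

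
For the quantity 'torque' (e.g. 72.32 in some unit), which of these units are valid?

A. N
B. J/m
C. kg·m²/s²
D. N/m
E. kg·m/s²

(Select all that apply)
C

torque has SI base units: kg * m^2 / s^2

Checking each option against kg * m^2 / s^2:
  A. N: ✗ does not match
  B. J/m: ✗ does not match
  C. kg·m²/s²: ✓ matches
  D. N/m: ✗ does not match
  E. kg·m/s²: ✗ does not match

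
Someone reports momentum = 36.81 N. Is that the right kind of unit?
No

momentum has SI base units: kg * m / s
N does NOT reduce to kg * m / s; a valid unit for momentum would be e.g. kg·m/s.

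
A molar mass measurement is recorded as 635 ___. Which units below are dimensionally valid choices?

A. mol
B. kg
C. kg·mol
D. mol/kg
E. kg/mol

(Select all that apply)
E

molar mass has SI base units: kg / mol

Checking each option against kg / mol:
  A. mol: ✗ does not match
  B. kg: ✗ does not match
  C. kg·mol: ✗ does not match
  D. mol/kg: ✗ does not match
  E. kg/mol: ✓ matches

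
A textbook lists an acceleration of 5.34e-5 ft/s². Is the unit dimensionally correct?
Yes

acceleration has SI base units: m / s^2
ft/s² reduces to the same SI base units, so it is a valid unit for acceleration.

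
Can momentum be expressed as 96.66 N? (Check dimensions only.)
No

momentum has SI base units: kg * m / s
N does NOT reduce to kg * m / s; a valid unit for momentum would be e.g. kg·m/s.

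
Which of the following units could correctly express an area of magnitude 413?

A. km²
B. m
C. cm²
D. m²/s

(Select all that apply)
A, C

area has SI base units: m^2

Checking each option against m^2:
  A. km²: ✓ matches
  B. m: ✗ does not match
  C. cm²: ✓ matches
  D. m²/s: ✗ does not match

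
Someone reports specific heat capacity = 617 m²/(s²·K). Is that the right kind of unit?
Yes

specific heat capacity has SI base units: m^2 / (s^2 * K)
m²/(s²·K) reduces to the same SI base units, so it is a valid unit for specific heat capacity.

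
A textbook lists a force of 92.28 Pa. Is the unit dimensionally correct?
No

force has SI base units: kg * m / s^2
Pa does NOT reduce to kg * m / s^2; a valid unit for force would be e.g. N.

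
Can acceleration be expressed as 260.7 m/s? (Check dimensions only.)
No

acceleration has SI base units: m / s^2
m/s does NOT reduce to m / s^2; a valid unit for acceleration would be e.g. m/s².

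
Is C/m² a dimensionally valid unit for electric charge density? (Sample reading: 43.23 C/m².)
No

electric charge density has SI base units: A * s / m^3
C/m² does NOT reduce to A * s / m^3; a valid unit for electric charge density would be e.g. C/m³.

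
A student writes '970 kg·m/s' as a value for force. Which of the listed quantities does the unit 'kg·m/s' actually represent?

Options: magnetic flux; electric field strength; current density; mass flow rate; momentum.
momentum

force should have units dimensionally equivalent to kg * m / s^2 (e.g. N).
The given unit 'kg·m/s' reduces to kg * m / s. Of the listed options, that is the dimensionality of momentum.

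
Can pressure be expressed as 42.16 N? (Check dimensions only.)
No

pressure has SI base units: kg / (m * s^2)
N does NOT reduce to kg / (m * s^2); a valid unit for pressure would be e.g. Pa.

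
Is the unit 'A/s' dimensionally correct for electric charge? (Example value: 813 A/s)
No

electric charge has SI base units: A * s
A/s does NOT reduce to A * s; a valid unit for electric charge would be e.g. C.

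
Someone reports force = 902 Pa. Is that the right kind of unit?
No

force has SI base units: kg * m / s^2
Pa does NOT reduce to kg * m / s^2; a valid unit for force would be e.g. N.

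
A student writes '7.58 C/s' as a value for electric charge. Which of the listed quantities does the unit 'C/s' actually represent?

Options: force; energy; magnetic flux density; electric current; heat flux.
electric current

electric charge should have units dimensionally equivalent to A * s (e.g. C).
The given unit 'C/s' reduces to A. Of the listed options, that is the dimensionality of electric current.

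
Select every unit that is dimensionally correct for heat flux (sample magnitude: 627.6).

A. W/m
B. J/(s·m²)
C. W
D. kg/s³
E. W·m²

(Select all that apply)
B, D

heat flux has SI base units: kg / s^3

Checking each option against kg / s^3:
  A. W/m: ✗ does not match
  B. J/(s·m²): ✓ matches
  C. W: ✗ does not match
  D. kg/s³: ✓ matches
  E. W·m²: ✗ does not match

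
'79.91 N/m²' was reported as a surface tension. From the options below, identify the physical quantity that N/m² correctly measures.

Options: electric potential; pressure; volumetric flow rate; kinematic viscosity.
pressure

surface tension should have units dimensionally equivalent to kg / s^2 (e.g. N/m).
The given unit 'N/m²' reduces to kg / (m * s^2). Of the listed options, that is the dimensionality of pressure.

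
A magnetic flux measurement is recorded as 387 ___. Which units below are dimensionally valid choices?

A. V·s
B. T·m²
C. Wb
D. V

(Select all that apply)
A, B, C

magnetic flux has SI base units: kg * m^2 / (A * s^2)

Checking each option against kg * m^2 / (A * s^2):
  A. V·s: ✓ matches
  B. T·m²: ✓ matches
  C. Wb: ✓ matches
  D. V: ✗ does not match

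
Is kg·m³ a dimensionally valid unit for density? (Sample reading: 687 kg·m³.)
No

density has SI base units: kg / m^3
kg·m³ does NOT reduce to kg / m^3; a valid unit for density would be e.g. kg/m³.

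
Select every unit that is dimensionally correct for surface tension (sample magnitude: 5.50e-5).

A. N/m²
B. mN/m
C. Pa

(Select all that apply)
B

surface tension has SI base units: kg / s^2

Checking each option against kg / s^2:
  A. N/m²: ✗ does not match
  B. mN/m: ✓ matches
  C. Pa: ✗ does not match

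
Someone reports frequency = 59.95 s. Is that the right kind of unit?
No

frequency has SI base units: 1 / s
s does NOT reduce to 1 / s; a valid unit for frequency would be e.g. Hz.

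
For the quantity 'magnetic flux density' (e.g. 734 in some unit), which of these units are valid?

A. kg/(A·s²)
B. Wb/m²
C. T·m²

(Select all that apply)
A, B

magnetic flux density has SI base units: kg / (A * s^2)

Checking each option against kg / (A * s^2):
  A. kg/(A·s²): ✓ matches
  B. Wb/m²: ✓ matches
  C. T·m²: ✗ does not match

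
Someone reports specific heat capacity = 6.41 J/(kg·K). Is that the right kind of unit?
Yes

specific heat capacity has SI base units: m^2 / (s^2 * K)
J/(kg·K) reduces to the same SI base units, so it is a valid unit for specific heat capacity.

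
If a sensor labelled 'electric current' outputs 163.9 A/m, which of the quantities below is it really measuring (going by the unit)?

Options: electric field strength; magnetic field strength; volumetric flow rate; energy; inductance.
magnetic field strength

electric current should have units dimensionally equivalent to A (e.g. A).
The given unit 'A/m' reduces to A / m. Of the listed options, that is the dimensionality of magnetic field strength.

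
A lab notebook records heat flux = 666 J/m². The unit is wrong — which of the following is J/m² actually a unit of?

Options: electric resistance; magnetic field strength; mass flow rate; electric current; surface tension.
surface tension

heat flux should have units dimensionally equivalent to kg / s^3 (e.g. W/m²).
The given unit 'J/m²' reduces to kg / s^2. Of the listed options, that is the dimensionality of surface tension.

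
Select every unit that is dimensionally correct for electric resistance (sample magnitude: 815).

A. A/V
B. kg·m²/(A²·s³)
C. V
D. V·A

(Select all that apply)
B

electric resistance has SI base units: kg * m^2 / (A^2 * s^3)

Checking each option against kg * m^2 / (A^2 * s^3):
  A. A/V: ✗ does not match
  B. kg·m²/(A²·s³): ✓ matches
  C. V: ✗ does not match
  D. V·A: ✗ does not match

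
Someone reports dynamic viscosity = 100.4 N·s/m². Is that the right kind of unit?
Yes

dynamic viscosity has SI base units: kg / (m * s)
N·s/m² reduces to the same SI base units, so it is a valid unit for dynamic viscosity.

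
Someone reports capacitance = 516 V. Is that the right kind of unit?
No

capacitance has SI base units: A^2 * s^4 / (kg * m^2)
V does NOT reduce to A^2 * s^4 / (kg * m^2); a valid unit for capacitance would be e.g. F.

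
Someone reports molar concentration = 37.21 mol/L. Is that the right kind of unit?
Yes

molar concentration has SI base units: mol / m^3
mol/L reduces to the same SI base units, so it is a valid unit for molar concentration.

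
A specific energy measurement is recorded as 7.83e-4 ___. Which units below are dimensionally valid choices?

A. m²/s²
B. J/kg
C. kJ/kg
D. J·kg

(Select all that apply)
A, B, C

specific energy has SI base units: m^2 / s^2

Checking each option against m^2 / s^2:
  A. m²/s²: ✓ matches
  B. J/kg: ✓ matches
  C. kJ/kg: ✓ matches
  D. J·kg: ✗ does not match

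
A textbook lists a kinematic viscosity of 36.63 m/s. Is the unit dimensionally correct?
No

kinematic viscosity has SI base units: m^2 / s
m/s does NOT reduce to m^2 / s; a valid unit for kinematic viscosity would be e.g. m²/s.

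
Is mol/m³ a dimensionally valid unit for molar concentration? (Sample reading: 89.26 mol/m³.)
Yes

molar concentration has SI base units: mol / m^3
mol/m³ reduces to the same SI base units, so it is a valid unit for molar concentration.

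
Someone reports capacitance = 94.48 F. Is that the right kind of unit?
Yes

capacitance has SI base units: A^2 * s^4 / (kg * m^2)
F reduces to the same SI base units, so it is a valid unit for capacitance.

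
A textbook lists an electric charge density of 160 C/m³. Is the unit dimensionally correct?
Yes

electric charge density has SI base units: A * s / m^3
C/m³ reduces to the same SI base units, so it is a valid unit for electric charge density.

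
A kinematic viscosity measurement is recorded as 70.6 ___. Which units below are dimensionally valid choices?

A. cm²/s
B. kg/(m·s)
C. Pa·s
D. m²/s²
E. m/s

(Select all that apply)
A

kinematic viscosity has SI base units: m^2 / s

Checking each option against m^2 / s:
  A. cm²/s: ✓ matches
  B. kg/(m·s): ✗ does not match
  C. Pa·s: ✗ does not match
  D. m²/s²: ✗ does not match
  E. m/s: ✗ does not match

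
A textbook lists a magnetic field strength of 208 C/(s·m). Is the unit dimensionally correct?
Yes

magnetic field strength has SI base units: A / m
C/(s·m) reduces to the same SI base units, so it is a valid unit for magnetic field strength.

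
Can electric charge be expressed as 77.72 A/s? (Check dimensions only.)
No

electric charge has SI base units: A * s
A/s does NOT reduce to A * s; a valid unit for electric charge would be e.g. C.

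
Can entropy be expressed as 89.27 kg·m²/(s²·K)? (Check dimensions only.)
Yes

entropy has SI base units: kg * m^2 / (s^2 * K)
kg·m²/(s²·K) reduces to the same SI base units, so it is a valid unit for entropy.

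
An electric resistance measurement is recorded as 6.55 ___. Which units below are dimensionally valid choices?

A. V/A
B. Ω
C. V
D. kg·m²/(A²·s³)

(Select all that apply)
A, B, D

electric resistance has SI base units: kg * m^2 / (A^2 * s^3)

Checking each option against kg * m^2 / (A^2 * s^3):
  A. V/A: ✓ matches
  B. Ω: ✓ matches
  C. V: ✗ does not match
  D. kg·m²/(A²·s³): ✓ matches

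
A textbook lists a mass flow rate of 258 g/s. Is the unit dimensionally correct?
Yes

mass flow rate has SI base units: kg / s
g/s reduces to the same SI base units, so it is a valid unit for mass flow rate.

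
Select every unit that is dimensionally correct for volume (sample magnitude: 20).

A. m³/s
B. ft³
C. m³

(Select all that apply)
B, C

volume has SI base units: m^3

Checking each option against m^3:
  A. m³/s: ✗ does not match
  B. ft³: ✓ matches
  C. m³: ✓ matches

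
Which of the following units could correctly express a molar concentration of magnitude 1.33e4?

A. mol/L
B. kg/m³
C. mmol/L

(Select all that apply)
A, C

molar concentration has SI base units: mol / m^3

Checking each option against mol / m^3:
  A. mol/L: ✓ matches
  B. kg/m³: ✗ does not match
  C. mmol/L: ✓ matches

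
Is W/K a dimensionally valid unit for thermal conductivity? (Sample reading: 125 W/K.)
No

thermal conductivity has SI base units: kg * m / (s^3 * K)
W/K does NOT reduce to kg * m / (s^3 * K); a valid unit for thermal conductivity would be e.g. W/(m·K).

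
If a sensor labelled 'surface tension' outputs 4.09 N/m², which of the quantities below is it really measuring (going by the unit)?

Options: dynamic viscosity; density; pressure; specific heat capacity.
pressure

surface tension should have units dimensionally equivalent to kg / s^2 (e.g. N/m).
The given unit 'N/m²' reduces to kg / (m * s^2). Of the listed options, that is the dimensionality of pressure.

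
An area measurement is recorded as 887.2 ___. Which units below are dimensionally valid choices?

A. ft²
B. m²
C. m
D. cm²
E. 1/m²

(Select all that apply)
A, B, D

area has SI base units: m^2

Checking each option against m^2:
  A. ft²: ✓ matches
  B. m²: ✓ matches
  C. m: ✗ does not match
  D. cm²: ✓ matches
  E. 1/m²: ✗ does not match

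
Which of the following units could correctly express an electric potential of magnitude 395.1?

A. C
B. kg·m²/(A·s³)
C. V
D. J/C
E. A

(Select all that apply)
B, C, D

electric potential has SI base units: kg * m^2 / (A * s^3)

Checking each option against kg * m^2 / (A * s^3):
  A. C: ✗ does not match
  B. kg·m²/(A·s³): ✓ matches
  C. V: ✓ matches
  D. J/C: ✓ matches
  E. A: ✗ does not match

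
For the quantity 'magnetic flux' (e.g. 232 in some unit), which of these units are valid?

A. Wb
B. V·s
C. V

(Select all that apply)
A, B

magnetic flux has SI base units: kg * m^2 / (A * s^2)

Checking each option against kg * m^2 / (A * s^2):
  A. Wb: ✓ matches
  B. V·s: ✓ matches
  C. V: ✗ does not match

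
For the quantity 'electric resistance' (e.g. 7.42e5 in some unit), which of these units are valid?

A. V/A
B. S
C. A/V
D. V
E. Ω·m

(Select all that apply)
A

electric resistance has SI base units: kg * m^2 / (A^2 * s^3)

Checking each option against kg * m^2 / (A^2 * s^3):
  A. V/A: ✓ matches
  B. S: ✗ does not match
  C. A/V: ✗ does not match
  D. V: ✗ does not match
  E. Ω·m: ✗ does not match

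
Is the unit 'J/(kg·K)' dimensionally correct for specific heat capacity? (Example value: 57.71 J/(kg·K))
Yes

specific heat capacity has SI base units: m^2 / (s^2 * K)
J/(kg·K) reduces to the same SI base units, so it is a valid unit for specific heat capacity.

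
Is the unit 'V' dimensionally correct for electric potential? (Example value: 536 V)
Yes

electric potential has SI base units: kg * m^2 / (A * s^3)
V reduces to the same SI base units, so it is a valid unit for electric potential.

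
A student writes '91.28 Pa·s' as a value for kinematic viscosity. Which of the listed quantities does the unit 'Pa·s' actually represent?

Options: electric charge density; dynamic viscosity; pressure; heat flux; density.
dynamic viscosity

kinematic viscosity should have units dimensionally equivalent to m^2 / s (e.g. m²/s).
The given unit 'Pa·s' reduces to kg / (m * s). Of the listed options, that is the dimensionality of dynamic viscosity.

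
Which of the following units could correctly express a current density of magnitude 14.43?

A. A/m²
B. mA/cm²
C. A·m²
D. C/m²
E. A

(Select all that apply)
A, B

current density has SI base units: A / m^2

Checking each option against A / m^2:
  A. A/m²: ✓ matches
  B. mA/cm²: ✓ matches
  C. A·m²: ✗ does not match
  D. C/m²: ✗ does not match
  E. A: ✗ does not match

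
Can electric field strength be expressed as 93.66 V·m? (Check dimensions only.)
No

electric field strength has SI base units: kg * m / (A * s^3)
V·m does NOT reduce to kg * m / (A * s^3); a valid unit for electric field strength would be e.g. V/m.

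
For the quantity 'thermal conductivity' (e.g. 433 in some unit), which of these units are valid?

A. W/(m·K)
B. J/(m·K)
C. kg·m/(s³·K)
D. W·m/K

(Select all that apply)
A, C

thermal conductivity has SI base units: kg * m / (s^3 * K)

Checking each option against kg * m / (s^3 * K):
  A. W/(m·K): ✓ matches
  B. J/(m·K): ✗ does not match
  C. kg·m/(s³·K): ✓ matches
  D. W·m/K: ✗ does not match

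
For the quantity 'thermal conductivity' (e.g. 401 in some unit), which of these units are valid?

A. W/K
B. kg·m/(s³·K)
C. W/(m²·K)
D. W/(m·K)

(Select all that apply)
B, D

thermal conductivity has SI base units: kg * m / (s^3 * K)

Checking each option against kg * m / (s^3 * K):
  A. W/K: ✗ does not match
  B. kg·m/(s³·K): ✓ matches
  C. W/(m²·K): ✗ does not match
  D. W/(m·K): ✓ matches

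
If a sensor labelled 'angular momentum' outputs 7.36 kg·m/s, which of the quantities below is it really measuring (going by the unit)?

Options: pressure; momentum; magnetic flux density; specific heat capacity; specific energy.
momentum

angular momentum should have units dimensionally equivalent to kg * m^2 / s (e.g. kg·m²/s).
The given unit 'kg·m/s' reduces to kg * m / s. Of the listed options, that is the dimensionality of momentum.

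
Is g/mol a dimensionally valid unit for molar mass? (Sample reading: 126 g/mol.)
Yes

molar mass has SI base units: kg / mol
g/mol reduces to the same SI base units, so it is a valid unit for molar mass.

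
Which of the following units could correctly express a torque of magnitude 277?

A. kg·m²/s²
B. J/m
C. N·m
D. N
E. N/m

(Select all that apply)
A, C

torque has SI base units: kg * m^2 / s^2

Checking each option against kg * m^2 / s^2:
  A. kg·m²/s²: ✓ matches
  B. J/m: ✗ does not match
  C. N·m: ✓ matches
  D. N: ✗ does not match
  E. N/m: ✗ does not match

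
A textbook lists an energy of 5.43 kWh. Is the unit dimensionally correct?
Yes

energy has SI base units: kg * m^2 / s^2
kWh reduces to the same SI base units, so it is a valid unit for energy.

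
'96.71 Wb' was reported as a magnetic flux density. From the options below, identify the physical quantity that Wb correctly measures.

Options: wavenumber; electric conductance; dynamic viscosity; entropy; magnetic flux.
magnetic flux

magnetic flux density should have units dimensionally equivalent to kg / (A * s^2) (e.g. T).
The given unit 'Wb' reduces to kg * m^2 / (A * s^2). Of the listed options, that is the dimensionality of magnetic flux.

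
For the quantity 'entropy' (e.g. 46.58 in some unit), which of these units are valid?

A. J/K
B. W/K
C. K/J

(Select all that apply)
A

entropy has SI base units: kg * m^2 / (s^2 * K)

Checking each option against kg * m^2 / (s^2 * K):
  A. J/K: ✓ matches
  B. W/K: ✗ does not match
  C. K/J: ✗ does not match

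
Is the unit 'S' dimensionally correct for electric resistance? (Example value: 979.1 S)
No

electric resistance has SI base units: kg * m^2 / (A^2 * s^3)
S does NOT reduce to kg * m^2 / (A^2 * s^3); a valid unit for electric resistance would be e.g. Ω.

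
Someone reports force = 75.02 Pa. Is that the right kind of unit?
No

force has SI base units: kg * m / s^2
Pa does NOT reduce to kg * m / s^2; a valid unit for force would be e.g. N.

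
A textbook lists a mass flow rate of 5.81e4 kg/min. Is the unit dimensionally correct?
Yes

mass flow rate has SI base units: kg / s
kg/min reduces to the same SI base units, so it is a valid unit for mass flow rate.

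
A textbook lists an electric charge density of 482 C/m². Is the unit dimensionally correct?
No

electric charge density has SI base units: A * s / m^3
C/m² does NOT reduce to A * s / m^3; a valid unit for electric charge density would be e.g. C/m³.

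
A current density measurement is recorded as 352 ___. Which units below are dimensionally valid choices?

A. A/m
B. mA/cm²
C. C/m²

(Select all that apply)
B

current density has SI base units: A / m^2

Checking each option against A / m^2:
  A. A/m: ✗ does not match
  B. mA/cm²: ✓ matches
  C. C/m²: ✗ does not match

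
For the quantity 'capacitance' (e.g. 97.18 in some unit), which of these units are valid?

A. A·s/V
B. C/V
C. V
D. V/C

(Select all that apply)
A, B

capacitance has SI base units: A^2 * s^4 / (kg * m^2)

Checking each option against A^2 * s^4 / (kg * m^2):
  A. A·s/V: ✓ matches
  B. C/V: ✓ matches
  C. V: ✗ does not match
  D. V/C: ✗ does not match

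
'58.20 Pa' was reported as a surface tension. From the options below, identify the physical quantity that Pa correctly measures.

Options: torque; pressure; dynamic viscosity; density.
pressure

surface tension should have units dimensionally equivalent to kg / s^2 (e.g. N/m).
The given unit 'Pa' reduces to kg / (m * s^2). Of the listed options, that is the dimensionality of pressure.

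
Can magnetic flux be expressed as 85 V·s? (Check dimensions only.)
Yes

magnetic flux has SI base units: kg * m^2 / (A * s^2)
V·s reduces to the same SI base units, so it is a valid unit for magnetic flux.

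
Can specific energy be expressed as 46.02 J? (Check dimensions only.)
No

specific energy has SI base units: m^2 / s^2
J does NOT reduce to m^2 / s^2; a valid unit for specific energy would be e.g. J/kg.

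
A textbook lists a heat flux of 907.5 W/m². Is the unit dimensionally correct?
Yes

heat flux has SI base units: kg / s^3
W/m² reduces to the same SI base units, so it is a valid unit for heat flux.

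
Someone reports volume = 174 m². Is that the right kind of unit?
No

volume has SI base units: m^3
m² does NOT reduce to m^3; a valid unit for volume would be e.g. m³.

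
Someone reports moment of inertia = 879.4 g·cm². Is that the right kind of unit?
Yes

moment of inertia has SI base units: kg * m^2
g·cm² reduces to the same SI base units, so it is a valid unit for moment of inertia.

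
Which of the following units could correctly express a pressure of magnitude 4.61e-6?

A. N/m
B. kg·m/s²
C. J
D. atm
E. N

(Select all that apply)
D

pressure has SI base units: kg / (m * s^2)

Checking each option against kg / (m * s^2):
  A. N/m: ✗ does not match
  B. kg·m/s²: ✗ does not match
  C. J: ✗ does not match
  D. atm: ✓ matches
  E. N: ✗ does not match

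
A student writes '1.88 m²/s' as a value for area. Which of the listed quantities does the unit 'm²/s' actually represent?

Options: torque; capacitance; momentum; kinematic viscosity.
kinematic viscosity

area should have units dimensionally equivalent to m^2 (e.g. m²).
The given unit 'm²/s' reduces to m^2 / s. Of the listed options, that is the dimensionality of kinematic viscosity.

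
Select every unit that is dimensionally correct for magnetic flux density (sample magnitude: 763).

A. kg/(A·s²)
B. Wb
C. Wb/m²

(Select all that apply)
A, C

magnetic flux density has SI base units: kg / (A * s^2)

Checking each option against kg / (A * s^2):
  A. kg/(A·s²): ✓ matches
  B. Wb: ✗ does not match
  C. Wb/m²: ✓ matches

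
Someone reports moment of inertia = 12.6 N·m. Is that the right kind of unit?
No

moment of inertia has SI base units: kg * m^2
N·m does NOT reduce to kg * m^2; a valid unit for moment of inertia would be e.g. kg·m².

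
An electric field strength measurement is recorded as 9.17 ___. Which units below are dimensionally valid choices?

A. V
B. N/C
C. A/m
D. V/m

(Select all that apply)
B, D

electric field strength has SI base units: kg * m / (A * s^3)

Checking each option against kg * m / (A * s^3):
  A. V: ✗ does not match
  B. N/C: ✓ matches
  C. A/m: ✗ does not match
  D. V/m: ✓ matches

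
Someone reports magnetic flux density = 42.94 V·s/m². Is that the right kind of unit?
Yes

magnetic flux density has SI base units: kg / (A * s^2)
V·s/m² reduces to the same SI base units, so it is a valid unit for magnetic flux density.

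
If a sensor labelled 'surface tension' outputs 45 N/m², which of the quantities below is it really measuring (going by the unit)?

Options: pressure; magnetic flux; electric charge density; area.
pressure

surface tension should have units dimensionally equivalent to kg / s^2 (e.g. N/m).
The given unit 'N/m²' reduces to kg / (m * s^2). Of the listed options, that is the dimensionality of pressure.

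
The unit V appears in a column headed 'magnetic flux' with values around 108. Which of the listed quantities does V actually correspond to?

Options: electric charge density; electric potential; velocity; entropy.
electric potential

magnetic flux should have units dimensionally equivalent to kg * m^2 / (A * s^2) (e.g. Wb).
The given unit 'V' reduces to kg * m^2 / (A * s^3). Of the listed options, that is the dimensionality of electric potential.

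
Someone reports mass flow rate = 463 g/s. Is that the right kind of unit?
Yes

mass flow rate has SI base units: kg / s
g/s reduces to the same SI base units, so it is a valid unit for mass flow rate.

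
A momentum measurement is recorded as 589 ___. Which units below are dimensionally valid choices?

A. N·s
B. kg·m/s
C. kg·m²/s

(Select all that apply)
A, B

momentum has SI base units: kg * m / s

Checking each option against kg * m / s:
  A. N·s: ✓ matches
  B. kg·m/s: ✓ matches
  C. kg·m²/s: ✗ does not match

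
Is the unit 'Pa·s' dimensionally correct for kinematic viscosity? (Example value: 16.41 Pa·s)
No

kinematic viscosity has SI base units: m^2 / s
Pa·s does NOT reduce to m^2 / s; a valid unit for kinematic viscosity would be e.g. m²/s.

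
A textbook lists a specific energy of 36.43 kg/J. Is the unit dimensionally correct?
No

specific energy has SI base units: m^2 / s^2
kg/J does NOT reduce to m^2 / s^2; a valid unit for specific energy would be e.g. J/kg.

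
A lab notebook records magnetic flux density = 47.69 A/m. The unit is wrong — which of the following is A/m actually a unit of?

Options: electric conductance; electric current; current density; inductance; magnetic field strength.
magnetic field strength

magnetic flux density should have units dimensionally equivalent to kg / (A * s^2) (e.g. T).
The given unit 'A/m' reduces to A / m. Of the listed options, that is the dimensionality of magnetic field strength.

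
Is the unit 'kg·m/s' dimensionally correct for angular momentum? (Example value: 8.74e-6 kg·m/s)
No

angular momentum has SI base units: kg * m^2 / s
kg·m/s does NOT reduce to kg * m^2 / s; a valid unit for angular momentum would be e.g. kg·m²/s.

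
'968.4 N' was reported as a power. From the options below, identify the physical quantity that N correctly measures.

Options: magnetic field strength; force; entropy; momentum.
force

power should have units dimensionally equivalent to kg * m^2 / s^3 (e.g. W).
The given unit 'N' reduces to kg * m / s^2. Of the listed options, that is the dimensionality of force.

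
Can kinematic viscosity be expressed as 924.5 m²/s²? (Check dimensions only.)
No

kinematic viscosity has SI base units: m^2 / s
m²/s² does NOT reduce to m^2 / s; a valid unit for kinematic viscosity would be e.g. m²/s.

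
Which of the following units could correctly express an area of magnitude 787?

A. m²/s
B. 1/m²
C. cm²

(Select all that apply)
C

area has SI base units: m^2

Checking each option against m^2:
  A. m²/s: ✗ does not match
  B. 1/m²: ✗ does not match
  C. cm²: ✓ matches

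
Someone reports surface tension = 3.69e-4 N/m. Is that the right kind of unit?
Yes

surface tension has SI base units: kg / s^2
N/m reduces to the same SI base units, so it is a valid unit for surface tension.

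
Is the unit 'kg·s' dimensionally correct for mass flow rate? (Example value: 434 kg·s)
No

mass flow rate has SI base units: kg / s
kg·s does NOT reduce to kg / s; a valid unit for mass flow rate would be e.g. kg/s.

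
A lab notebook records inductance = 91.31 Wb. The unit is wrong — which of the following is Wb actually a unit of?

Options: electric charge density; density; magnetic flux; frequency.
magnetic flux

inductance should have units dimensionally equivalent to kg * m^2 / (A^2 * s^2) (e.g. H).
The given unit 'Wb' reduces to kg * m^2 / (A * s^2). Of the listed options, that is the dimensionality of magnetic flux.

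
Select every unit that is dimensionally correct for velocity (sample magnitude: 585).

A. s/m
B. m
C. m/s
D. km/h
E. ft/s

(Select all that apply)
C, D, E

velocity has SI base units: m / s

Checking each option against m / s:
  A. s/m: ✗ does not match
  B. m: ✗ does not match
  C. m/s: ✓ matches
  D. km/h: ✓ matches
  E. ft/s: ✓ matches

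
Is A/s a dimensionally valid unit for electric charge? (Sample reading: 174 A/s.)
No

electric charge has SI base units: A * s
A/s does NOT reduce to A * s; a valid unit for electric charge would be e.g. C.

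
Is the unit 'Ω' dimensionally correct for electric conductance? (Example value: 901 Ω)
No

electric conductance has SI base units: A^2 * s^3 / (kg * m^2)
Ω does NOT reduce to A^2 * s^3 / (kg * m^2); a valid unit for electric conductance would be e.g. S.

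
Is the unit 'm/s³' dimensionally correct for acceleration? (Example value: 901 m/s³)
No

acceleration has SI base units: m / s^2
m/s³ does NOT reduce to m / s^2; a valid unit for acceleration would be e.g. m/s².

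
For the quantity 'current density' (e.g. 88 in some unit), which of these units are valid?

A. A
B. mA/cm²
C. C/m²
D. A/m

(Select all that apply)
B

current density has SI base units: A / m^2

Checking each option against A / m^2:
  A. A: ✗ does not match
  B. mA/cm²: ✓ matches
  C. C/m²: ✗ does not match
  D. A/m: ✗ does not match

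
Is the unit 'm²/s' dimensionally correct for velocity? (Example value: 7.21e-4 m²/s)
No

velocity has SI base units: m / s
m²/s does NOT reduce to m / s; a valid unit for velocity would be e.g. m/s.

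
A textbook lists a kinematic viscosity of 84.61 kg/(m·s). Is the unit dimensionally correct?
No

kinematic viscosity has SI base units: m^2 / s
kg/(m·s) does NOT reduce to m^2 / s; a valid unit for kinematic viscosity would be e.g. m²/s.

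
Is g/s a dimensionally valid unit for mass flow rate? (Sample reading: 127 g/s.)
Yes

mass flow rate has SI base units: kg / s
g/s reduces to the same SI base units, so it is a valid unit for mass flow rate.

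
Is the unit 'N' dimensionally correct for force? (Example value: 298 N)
Yes

force has SI base units: kg * m / s^2
N reduces to the same SI base units, so it is a valid unit for force.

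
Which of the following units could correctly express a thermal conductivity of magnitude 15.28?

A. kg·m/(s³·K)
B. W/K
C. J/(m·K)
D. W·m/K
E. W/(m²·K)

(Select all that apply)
A

thermal conductivity has SI base units: kg * m / (s^3 * K)

Checking each option against kg * m / (s^3 * K):
  A. kg·m/(s³·K): ✓ matches
  B. W/K: ✗ does not match
  C. J/(m·K): ✗ does not match
  D. W·m/K: ✗ does not match
  E. W/(m²·K): ✗ does not match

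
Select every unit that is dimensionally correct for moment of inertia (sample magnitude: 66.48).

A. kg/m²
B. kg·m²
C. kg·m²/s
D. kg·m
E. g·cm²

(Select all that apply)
B, E

moment of inertia has SI base units: kg * m^2

Checking each option against kg * m^2:
  A. kg/m²: ✗ does not match
  B. kg·m²: ✓ matches
  C. kg·m²/s: ✗ does not match
  D. kg·m: ✗ does not match
  E. g·cm²: ✓ matches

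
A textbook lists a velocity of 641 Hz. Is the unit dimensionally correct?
No

velocity has SI base units: m / s
Hz does NOT reduce to m / s; a valid unit for velocity would be e.g. m/s.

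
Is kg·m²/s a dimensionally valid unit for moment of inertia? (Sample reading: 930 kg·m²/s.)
No

moment of inertia has SI base units: kg * m^2
kg·m²/s does NOT reduce to kg * m^2; a valid unit for moment of inertia would be e.g. kg·m².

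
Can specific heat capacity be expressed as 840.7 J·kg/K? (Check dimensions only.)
No

specific heat capacity has SI base units: m^2 / (s^2 * K)
J·kg/K does NOT reduce to m^2 / (s^2 * K); a valid unit for specific heat capacity would be e.g. J/(kg·K).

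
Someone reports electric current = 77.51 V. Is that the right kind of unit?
No

electric current has SI base units: A
V does NOT reduce to A; a valid unit for electric current would be e.g. A.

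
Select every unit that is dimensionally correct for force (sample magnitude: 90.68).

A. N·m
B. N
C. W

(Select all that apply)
B

force has SI base units: kg * m / s^2

Checking each option against kg * m / s^2:
  A. N·m: ✗ does not match
  B. N: ✓ matches
  C. W: ✗ does not match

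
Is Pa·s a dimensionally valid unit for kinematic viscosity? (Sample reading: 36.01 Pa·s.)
No

kinematic viscosity has SI base units: m^2 / s
Pa·s does NOT reduce to m^2 / s; a valid unit for kinematic viscosity would be e.g. m²/s.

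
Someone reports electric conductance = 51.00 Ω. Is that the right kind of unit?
No

electric conductance has SI base units: A^2 * s^3 / (kg * m^2)
Ω does NOT reduce to A^2 * s^3 / (kg * m^2); a valid unit for electric conductance would be e.g. S.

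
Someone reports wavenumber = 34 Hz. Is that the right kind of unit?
No

wavenumber has SI base units: 1 / m
Hz does NOT reduce to 1 / m; a valid unit for wavenumber would be e.g. 1/m.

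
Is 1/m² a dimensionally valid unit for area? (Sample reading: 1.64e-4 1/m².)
No

area has SI base units: m^2
1/m² does NOT reduce to m^2; a valid unit for area would be e.g. m².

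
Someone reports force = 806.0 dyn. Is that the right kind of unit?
Yes

force has SI base units: kg * m / s^2
dyn reduces to the same SI base units, so it is a valid unit for force.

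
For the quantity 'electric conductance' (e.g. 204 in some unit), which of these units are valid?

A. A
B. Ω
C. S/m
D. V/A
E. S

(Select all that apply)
E

electric conductance has SI base units: A^2 * s^3 / (kg * m^2)

Checking each option against A^2 * s^3 / (kg * m^2):
  A. A: ✗ does not match
  B. Ω: ✗ does not match
  C. S/m: ✗ does not match
  D. V/A: ✗ does not match
  E. S: ✓ matches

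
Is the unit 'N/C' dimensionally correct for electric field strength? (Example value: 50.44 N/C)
Yes

electric field strength has SI base units: kg * m / (A * s^3)
N/C reduces to the same SI base units, so it is a valid unit for electric field strength.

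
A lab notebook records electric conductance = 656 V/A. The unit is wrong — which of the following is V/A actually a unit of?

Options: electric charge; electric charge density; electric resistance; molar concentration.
electric resistance

electric conductance should have units dimensionally equivalent to A^2 * s^3 / (kg * m^2) (e.g. S).
The given unit 'V/A' reduces to kg * m^2 / (A^2 * s^3). Of the listed options, that is the dimensionality of electric resistance.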